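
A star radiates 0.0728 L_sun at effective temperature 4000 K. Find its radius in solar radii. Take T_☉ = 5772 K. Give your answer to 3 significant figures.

0.562 solar radii

R/R_☉ = √(L/L_☉) / (T/T_☉)² = √(0.0728) / (0.6930)²
       = 0.2698 / 0.4802 = 0.5618.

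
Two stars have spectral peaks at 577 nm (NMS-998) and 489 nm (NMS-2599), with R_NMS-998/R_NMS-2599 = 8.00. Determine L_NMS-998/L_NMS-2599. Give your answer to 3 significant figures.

33.0

Wien's law gives T ∝ 1/λ_max, so T_NMS-998/T_NMS-2599 = λ_NMS-2599/λ_NMS-998 = 489/577 = 0.8475.
Then L ∝ R²T⁴ gives L_NMS-998/L_NMS-2599 = (8.00)² × (0.8475)⁴ = 64.00 × 0.5159 = 33.02.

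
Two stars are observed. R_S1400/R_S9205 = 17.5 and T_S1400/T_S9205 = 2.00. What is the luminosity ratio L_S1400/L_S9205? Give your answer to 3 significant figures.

From the Stefan–Boltzmann law, L ∝ R²T⁴, so
L_S1400/L_S9205 = (R_S1400/R_S9205)² (T_S1400/T_S9205)⁴ = (17.5)² × (2.00)⁴ = 306.2 × 16.00 = 4900.

4.90×10^3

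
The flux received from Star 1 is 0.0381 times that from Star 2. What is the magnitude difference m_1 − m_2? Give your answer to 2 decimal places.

3.55

m_1 − m_2 = −2.5 log₁₀(F_1/F_2) = −2.5 log₁₀(0.0381) = −2.5 × (-1.419) = 3.548.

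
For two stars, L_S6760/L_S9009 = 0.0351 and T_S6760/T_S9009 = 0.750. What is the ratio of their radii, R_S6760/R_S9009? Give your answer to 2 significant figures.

0.33

L ∝ R²T⁴ gives R ∝ √L / T², so
R_S6760/R_S9009 = √(0.0351) / (0.750)² = 0.1873 / 0.5625 = 0.3331.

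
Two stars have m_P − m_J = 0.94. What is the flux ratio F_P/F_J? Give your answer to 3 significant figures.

0.421

F_P/F_J = 10^(−(m_P − m_J)/2.5) = 10^(-0.94/2.5) = 10^-0.376 = 0.4207.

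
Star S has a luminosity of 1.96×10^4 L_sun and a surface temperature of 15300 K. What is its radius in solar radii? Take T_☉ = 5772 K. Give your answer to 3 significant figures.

19.9 solar radii

R/R_☉ = √(L/L_☉) / (T/T_☉)² = √(1.96×10^4) / (2.651)²
       = 140.0 / 7.026 = 19.92.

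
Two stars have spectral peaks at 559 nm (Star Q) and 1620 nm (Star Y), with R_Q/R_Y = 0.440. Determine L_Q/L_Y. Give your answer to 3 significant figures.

13.7

Wien's law gives T ∝ 1/λ_max, so T_Q/T_Y = λ_Y/λ_Q = 1620/559 = 2.898.
Then L ∝ R²T⁴ gives L_Q/L_Y = (0.440)² × (2.898)⁴ = 0.1936 × 70.54 = 13.66.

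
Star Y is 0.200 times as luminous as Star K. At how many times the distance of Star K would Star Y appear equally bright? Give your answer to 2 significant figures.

Equal flux requires L_Y/d_Y² = L_K/d_K², so d_Y/d_K = √(L_Y/L_K)
= √(0.200) = 0.4472.

0.45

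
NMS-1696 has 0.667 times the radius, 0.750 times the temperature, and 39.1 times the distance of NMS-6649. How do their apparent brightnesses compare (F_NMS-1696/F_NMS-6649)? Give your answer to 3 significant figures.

L_NMS-1696/L_NMS-6649 = (R_NMS-1696/R_NMS-6649)²(T_NMS-1696/T_NMS-6649)⁴ = (0.667)² × (0.750)⁴ = 0.1408.
F_NMS-1696/F_NMS-6649 = (L_NMS-1696/L_NMS-6649)/(d_NMS-1696/d_NMS-6649)² = 0.1408 / (39.1)² = 9.208×10^-5.

9.21×10^-5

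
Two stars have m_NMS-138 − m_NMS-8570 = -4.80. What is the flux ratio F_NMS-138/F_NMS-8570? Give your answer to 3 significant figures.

83.2

F_NMS-138/F_NMS-8570 = 10^(−(m_NMS-138 − m_NMS-8570)/2.5) = 10^(4.80/2.5) = 10^1.920 = 83.18.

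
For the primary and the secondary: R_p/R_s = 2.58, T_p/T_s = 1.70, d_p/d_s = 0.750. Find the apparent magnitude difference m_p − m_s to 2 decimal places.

L_p/L_s = (2.58)²(1.70)⁴ = 55.59.
F_p/F_s = (L_p/L_s)/(d_p/d_s)² = 55.59/0.5625 = 98.84.
m_p − m_s = −2.5 log₁₀(98.84) = -4.99.

-4.99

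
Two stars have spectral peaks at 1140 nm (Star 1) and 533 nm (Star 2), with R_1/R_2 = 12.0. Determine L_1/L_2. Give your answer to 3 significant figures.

Wien's law gives T ∝ 1/λ_max, so T_1/T_2 = λ_2/λ_1 = 533/1140 = 0.4675.
Then L ∝ R²T⁴ gives L_1/L_2 = (12.0)² × (0.4675)⁴ = 144.0 × 0.04778 = 6.881.

6.88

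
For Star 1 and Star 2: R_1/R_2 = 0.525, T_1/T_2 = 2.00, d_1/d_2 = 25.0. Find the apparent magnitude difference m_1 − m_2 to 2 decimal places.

5.38

L_1/L_2 = (0.525)²(2.00)⁴ = 4.410.
F_1/F_2 = (L_1/L_2)/(d_1/d_2)² = 4.410/625.0 = 0.007056.
m_1 − m_2 = −2.5 log₁₀(0.007056) = 5.38.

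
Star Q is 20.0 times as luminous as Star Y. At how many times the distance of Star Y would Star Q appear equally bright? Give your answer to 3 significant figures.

Equal flux requires L_Q/d_Q² = L_Y/d_Y², so d_Q/d_Y = √(L_Q/L_Y)
= √(20.0) = 4.472.

4.47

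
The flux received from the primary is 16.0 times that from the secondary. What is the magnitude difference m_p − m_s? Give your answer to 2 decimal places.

-3.01

m_p − m_s = −2.5 log₁₀(F_p/F_s) = −2.5 log₁₀(16.0) = −2.5 × (1.204) = -3.010.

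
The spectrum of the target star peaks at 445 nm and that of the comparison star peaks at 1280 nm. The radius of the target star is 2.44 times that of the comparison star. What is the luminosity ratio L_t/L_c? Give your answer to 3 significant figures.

Wien's law gives T ∝ 1/λ_max, so T_t/T_c = λ_c/λ_t = 1280/445 = 2.876.
Then L ∝ R²T⁴ gives L_t/L_c = (2.44)² × (2.876)⁴ = 5.954 × 68.45 = 407.5.

408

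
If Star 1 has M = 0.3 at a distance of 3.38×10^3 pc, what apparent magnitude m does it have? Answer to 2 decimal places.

12.94

m = M + 5 log₁₀(d/10 pc) = 0.3 + 5 log₁₀(3.38×10^3/10)
  = 0.3 + 5 × 2.529 = 0.3 + 12.64 = 12.94.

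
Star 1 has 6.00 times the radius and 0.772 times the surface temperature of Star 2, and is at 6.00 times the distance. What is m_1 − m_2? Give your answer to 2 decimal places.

1.12

L_1/L_2 = (6.00)²(0.772)⁴ = 12.79.
F_1/F_2 = (L_1/L_2)/(d_1/d_2)² = 12.79/36.00 = 0.3552.
m_1 − m_2 = −2.5 log₁₀(0.3552) = 1.12.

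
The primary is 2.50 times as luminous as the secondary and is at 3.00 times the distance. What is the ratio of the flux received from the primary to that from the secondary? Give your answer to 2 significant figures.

F = L/(4πd²), so F_p/F_s = (L_p/L_s) / (d_p/d_s)²
= 2.50 / (3.00)² = 2.50 / 9.000 = 0.2778.

0.28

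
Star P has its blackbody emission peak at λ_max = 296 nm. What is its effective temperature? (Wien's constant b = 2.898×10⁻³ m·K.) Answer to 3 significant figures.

9.79×10^3 K

T = b/λ_max = 2.898×10⁻³ / (296×10⁻⁹) = 9791 K.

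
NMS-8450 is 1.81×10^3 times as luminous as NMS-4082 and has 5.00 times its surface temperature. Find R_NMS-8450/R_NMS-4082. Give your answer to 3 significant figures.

1.70

L ∝ R²T⁴ gives R ∝ √L / T², so
R_NMS-8450/R_NMS-4082 = √(1.81×10^3) / (5.00)² = 42.54 / 25.00 = 1.702.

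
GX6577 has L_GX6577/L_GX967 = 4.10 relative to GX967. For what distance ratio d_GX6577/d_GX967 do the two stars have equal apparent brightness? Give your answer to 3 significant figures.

Equal flux requires L_GX6577/d_GX6577² = L_GX967/d_GX967², so d_GX6577/d_GX967 = √(L_GX6577/L_GX967)
= √(4.10) = 2.025.

2.02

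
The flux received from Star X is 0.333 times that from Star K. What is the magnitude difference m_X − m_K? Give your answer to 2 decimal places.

m_X − m_K = −2.5 log₁₀(F_X/F_K) = −2.5 log₁₀(0.333) = −2.5 × (-0.478) = 1.194.

1.19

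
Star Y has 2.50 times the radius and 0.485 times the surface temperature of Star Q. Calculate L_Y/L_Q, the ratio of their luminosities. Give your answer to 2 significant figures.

0.35

From the Stefan–Boltzmann law, L ∝ R²T⁴, so
L_Y/L_Q = (R_Y/R_Q)² (T_Y/T_Q)⁴ = (2.50)² × (0.485)⁴ = 6.250 × 0.05533 = 0.3458.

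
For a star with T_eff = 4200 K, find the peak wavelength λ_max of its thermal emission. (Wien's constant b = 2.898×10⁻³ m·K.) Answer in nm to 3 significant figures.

690 nm

λ_max = b/T = 2.898×10⁻³ / 4200 = 6.90×10^-7 m = 690.0 nm.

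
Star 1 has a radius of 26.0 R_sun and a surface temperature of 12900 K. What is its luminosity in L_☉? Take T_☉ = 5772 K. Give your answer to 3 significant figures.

1.69×10^4 L_☉

L/L_☉ = (R/R_☉)² (T/T_☉)⁴ = (26.0)² × (12900/5772)⁴
       = 676.0 × (2.235)⁴ = 676.0 × 24.95 = 1.687×10^4.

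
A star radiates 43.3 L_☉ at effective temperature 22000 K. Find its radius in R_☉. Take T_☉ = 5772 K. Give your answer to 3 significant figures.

0.453 R_☉

R/R_☉ = √(L/L_☉) / (T/T_☉)² = √(43.3) / (3.812)²
       = 6.580 / 14.53 = 0.4530.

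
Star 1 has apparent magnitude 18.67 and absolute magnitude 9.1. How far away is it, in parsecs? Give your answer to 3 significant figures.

820 pc

m − M = 5 log₁₀(d/10 pc)
18.67 − (9.1) = 9.57 = 5 log₁₀(d/10)
d = 10 × 10^(9.57/5) = 10 × 10^1.914 = 820.4 pc.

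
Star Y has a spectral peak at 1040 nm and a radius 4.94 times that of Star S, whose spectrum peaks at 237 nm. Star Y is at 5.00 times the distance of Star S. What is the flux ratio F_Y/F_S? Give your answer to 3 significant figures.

Wien's law: T_Y/T_S = λ_S/λ_Y = 237/1040 = 0.2279.
L_Y/L_S = (R_Y/R_S)²(T_Y/T_S)⁴ = (4.94)²(0.2279)⁴ = 0.06581.
F_Y/F_S = (L_Y/L_S)/(d_Y/d_S)² = 0.06581/(5.00)² = 0.002633.

0.00263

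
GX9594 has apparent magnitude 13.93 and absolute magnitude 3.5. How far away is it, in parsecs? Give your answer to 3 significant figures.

m − M = 5 log₁₀(d/10 pc)
13.93 − (3.5) = 10.43 = 5 log₁₀(d/10)
d = 10 × 10^(10.43/5) = 10 × 10^2.086 = 1219 pc.

1.22×10^3 pc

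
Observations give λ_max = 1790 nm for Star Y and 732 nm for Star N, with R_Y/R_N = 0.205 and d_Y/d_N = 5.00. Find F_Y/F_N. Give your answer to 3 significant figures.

Wien's law: T_Y/T_N = λ_N/λ_Y = 732/1790 = 0.4089.
L_Y/L_N = (R_Y/R_N)²(T_Y/T_N)⁴ = (0.205)²(0.4089)⁴ = 0.001175.
F_Y/F_N = (L_Y/L_N)/(d_Y/d_N)² = 0.001175/(5.00)² = 4.701×10^-5.

4.70×10^-5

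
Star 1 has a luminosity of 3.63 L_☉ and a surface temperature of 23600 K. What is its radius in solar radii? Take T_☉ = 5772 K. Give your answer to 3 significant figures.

R/R_☉ = √(L/L_☉) / (T/T_☉)² = √(3.63) / (4.089)²
       = 1.905 / 16.72 = 0.1140.

0.114 solar radii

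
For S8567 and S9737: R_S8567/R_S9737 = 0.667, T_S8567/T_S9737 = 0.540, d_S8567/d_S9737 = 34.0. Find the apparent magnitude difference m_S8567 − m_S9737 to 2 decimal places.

11.21

L_S8567/L_S9737 = (0.667)²(0.540)⁴ = 0.03783.
F_S8567/F_S9737 = (L_S8567/L_S9737)/(d_S8567/d_S9737)² = 0.03783/1156 = 3.272×10^-5.
m_S8567 − m_S9737 = −2.5 log₁₀(3.272×10^-5) = 11.21.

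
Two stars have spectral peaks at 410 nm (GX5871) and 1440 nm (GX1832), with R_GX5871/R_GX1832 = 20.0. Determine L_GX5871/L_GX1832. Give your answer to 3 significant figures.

Wien's law gives T ∝ 1/λ_max, so T_GX5871/T_GX1832 = λ_GX1832/λ_GX5871 = 1440/410 = 3.512.
Then L ∝ R²T⁴ gives L_GX5871/L_GX1832 = (20.0)² × (3.512)⁴ = 400.0 × 152.2 = 6.087×10^4.

6.09×10^4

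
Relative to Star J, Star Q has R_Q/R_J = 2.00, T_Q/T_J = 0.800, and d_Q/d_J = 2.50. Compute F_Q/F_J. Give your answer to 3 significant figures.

L_Q/L_J = (R_Q/R_J)²(T_Q/T_J)⁴ = (2.00)² × (0.800)⁴ = 1.638.
F_Q/F_J = (L_Q/L_J)/(d_Q/d_J)² = 1.638 / (2.50)² = 0.2621.

0.262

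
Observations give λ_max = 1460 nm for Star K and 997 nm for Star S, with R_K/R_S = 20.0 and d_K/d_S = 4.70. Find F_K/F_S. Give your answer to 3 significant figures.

Wien's law: T_K/T_S = λ_S/λ_K = 997/1460 = 0.6829.
L_K/L_S = (R_K/R_S)²(T_K/T_S)⁴ = (20.0)²(0.6829)⁴ = 86.98.
F_K/F_S = (L_K/L_S)/(d_K/d_S)² = 86.98/(4.70)² = 3.938.

3.94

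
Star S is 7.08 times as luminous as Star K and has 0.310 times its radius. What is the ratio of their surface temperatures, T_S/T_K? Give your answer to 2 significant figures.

2.9

L ∝ R²T⁴ gives T ∝ (L/R²)^(1/4), so
T_S/T_K = (7.08 / 0.310²)^(1/4) = (73.67)^(1/4) = 2.930.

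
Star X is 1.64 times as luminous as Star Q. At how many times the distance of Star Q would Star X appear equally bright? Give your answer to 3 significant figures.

Equal flux requires L_X/d_X² = L_Q/d_Q², so d_X/d_Q = √(L_X/L_Q)
= √(1.64) = 1.281.

1.28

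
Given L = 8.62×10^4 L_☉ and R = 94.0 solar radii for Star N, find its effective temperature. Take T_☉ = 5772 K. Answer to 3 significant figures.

T/T_☉ = (L/L_☉)^(1/4) / (R/R_☉)^(1/2)
T = 5772 × (8.62×10^4)^(1/4) / √(94.0) = 5772 × 17.13 / 9.695 = 1.020×10^4 K.

1.02×10^4 K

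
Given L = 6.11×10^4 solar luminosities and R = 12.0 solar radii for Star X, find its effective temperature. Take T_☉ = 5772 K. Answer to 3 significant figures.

2.62×10^4 K

T/T_☉ = (L/L_☉)^(1/4) / (R/R_☉)^(1/2)
T = 5772 × (6.11×10^4)^(1/4) / √(12.0) = 5772 × 15.72 / 3.464 = 2.620×10^4 K.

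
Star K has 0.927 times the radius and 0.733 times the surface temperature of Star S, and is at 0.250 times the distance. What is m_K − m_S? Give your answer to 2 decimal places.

L_K/L_S = (0.927)²(0.733)⁴ = 0.2481.
F_K/F_S = (L_K/L_S)/(d_K/d_S)² = 0.2481/0.06250 = 3.969.
m_K − m_S = −2.5 log₁₀(3.969) = -1.50.

-1.50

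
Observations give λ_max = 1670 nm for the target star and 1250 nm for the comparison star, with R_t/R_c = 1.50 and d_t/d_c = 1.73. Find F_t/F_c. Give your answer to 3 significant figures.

0.236

Wien's law: T_t/T_c = λ_c/λ_t = 1250/1670 = 0.7485.
L_t/L_c = (R_t/R_c)²(T_t/T_c)⁴ = (1.50)²(0.7485)⁴ = 0.7062.
F_t/F_c = (L_t/L_c)/(d_t/d_c)² = 0.7062/(1.73)² = 0.2360.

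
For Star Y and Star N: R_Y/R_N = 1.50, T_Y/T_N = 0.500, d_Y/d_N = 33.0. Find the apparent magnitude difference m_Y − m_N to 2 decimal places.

9.72

L_Y/L_N = (1.50)²(0.500)⁴ = 0.1406.
F_Y/F_N = (L_Y/L_N)/(d_Y/d_N)² = 0.1406/1089 = 1.291×10^-4.
m_Y − m_N = −2.5 log₁₀(1.291×10^-4) = 9.72.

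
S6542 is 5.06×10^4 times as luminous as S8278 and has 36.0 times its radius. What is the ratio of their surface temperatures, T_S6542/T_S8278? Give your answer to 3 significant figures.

L ∝ R²T⁴ gives T ∝ (L/R²)^(1/4), so
T_S6542/T_S8278 = (5.06×10^4 / 36.0²)^(1/4) = (39.04)^(1/4) = 2.500.

2.50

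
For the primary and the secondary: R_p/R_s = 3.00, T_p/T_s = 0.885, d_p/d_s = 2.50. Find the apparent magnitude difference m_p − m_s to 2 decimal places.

L_p/L_s = (3.00)²(0.885)⁴ = 5.521.
F_p/F_s = (L_p/L_s)/(d_p/d_s)² = 5.521/6.250 = 0.8834.
m_p − m_s = −2.5 log₁₀(0.8834) = 0.13.

0.13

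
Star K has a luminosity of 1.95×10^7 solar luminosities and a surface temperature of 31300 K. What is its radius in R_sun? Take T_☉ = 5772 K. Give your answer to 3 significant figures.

R/R_☉ = √(L/L_☉) / (T/T_☉)² = √(1.95×10^7) / (5.423)²
       = 4416 / 29.41 = 150.2.

150 R_sun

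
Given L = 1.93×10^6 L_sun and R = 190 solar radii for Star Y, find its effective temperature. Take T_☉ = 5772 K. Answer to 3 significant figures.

T/T_☉ = (L/L_☉)^(1/4) / (R/R_☉)^(1/2)
T = 5772 × (1.93×10^6)^(1/4) / √(190) = 5772 × 37.27 / 13.78 = 1.561×10^4 K.

1.56×10^4 K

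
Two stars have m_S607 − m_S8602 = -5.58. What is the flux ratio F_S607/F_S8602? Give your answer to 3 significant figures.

F_S607/F_S8602 = 10^(−(m_S607 − m_S8602)/2.5) = 10^(5.58/2.5) = 10^2.232 = 170.6.

171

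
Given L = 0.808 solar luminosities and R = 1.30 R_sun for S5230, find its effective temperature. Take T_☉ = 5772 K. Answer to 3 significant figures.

T/T_☉ = (L/L_☉)^(1/4) / (R/R_☉)^(1/2)
T = 5772 × (0.808)^(1/4) / √(1.30) = 5772 × 0.9481 / 1.140 = 4800 K.

4.80×10^3 K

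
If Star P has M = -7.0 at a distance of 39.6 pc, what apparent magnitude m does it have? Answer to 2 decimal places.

m = M + 5 log₁₀(d/10 pc) = -7.0 + 5 log₁₀(39.6/10)
  = -7.0 + 5 × 0.598 = -7.0 + 2.99 = -4.01.

-4.01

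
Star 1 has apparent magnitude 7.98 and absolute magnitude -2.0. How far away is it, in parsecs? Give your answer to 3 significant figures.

m − M = 5 log₁₀(d/10 pc)
7.98 − (-2.0) = 9.98 = 5 log₁₀(d/10)
d = 10 × 10^(9.98/5) = 10 × 10^1.996 = 990.8 pc.

991 pc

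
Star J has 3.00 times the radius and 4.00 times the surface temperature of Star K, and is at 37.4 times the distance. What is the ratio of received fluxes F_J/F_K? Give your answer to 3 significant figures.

L_J/L_K = (R_J/R_K)²(T_J/T_K)⁴ = (3.00)² × (4.00)⁴ = 2304.
F_J/F_K = (L_J/L_K)/(d_J/d_K)² = 2304 / (37.4)² = 1.647.

1.65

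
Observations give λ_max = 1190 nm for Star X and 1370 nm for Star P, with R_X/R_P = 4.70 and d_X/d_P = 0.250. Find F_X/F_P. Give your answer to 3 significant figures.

621

Wien's law: T_X/T_P = λ_P/λ_X = 1370/1190 = 1.151.
L_X/L_P = (R_X/R_P)²(T_X/T_P)⁴ = (4.70)²(1.151)⁴ = 38.81.
F_X/F_P = (L_X/L_P)/(d_X/d_P)² = 38.81/(0.250)² = 620.9.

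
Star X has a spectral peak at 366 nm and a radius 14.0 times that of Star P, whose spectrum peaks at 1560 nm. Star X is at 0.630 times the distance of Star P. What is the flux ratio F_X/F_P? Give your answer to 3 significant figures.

Wien's law: T_X/T_P = λ_P/λ_X = 1560/366 = 4.262.
L_X/L_P = (R_X/R_P)²(T_X/T_P)⁴ = (14.0)²(4.262)⁴ = 6.469×10^4.
F_X/F_P = (L_X/L_P)/(d_X/d_P)² = 6.469×10^4/(0.630)² = 1.630×10^5.

1.63×10^5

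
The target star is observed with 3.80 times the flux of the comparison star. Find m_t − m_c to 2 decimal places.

m_t − m_c = −2.5 log₁₀(F_t/F_c) = −2.5 log₁₀(3.80) = −2.5 × (0.580) = -1.449.

-1.45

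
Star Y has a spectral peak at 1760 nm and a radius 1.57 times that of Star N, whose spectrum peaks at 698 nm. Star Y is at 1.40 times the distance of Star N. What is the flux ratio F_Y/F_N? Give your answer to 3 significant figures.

0.0311

Wien's law: T_Y/T_N = λ_N/λ_Y = 698/1760 = 0.3966.
L_Y/L_N = (R_Y/R_N)²(T_Y/T_N)⁴ = (1.57)²(0.3966)⁴ = 0.06098.
F_Y/F_N = (L_Y/L_N)/(d_Y/d_N)² = 0.06098/(1.40)² = 0.03111.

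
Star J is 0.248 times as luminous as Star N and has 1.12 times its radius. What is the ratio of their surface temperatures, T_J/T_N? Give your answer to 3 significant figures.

L ∝ R²T⁴ gives T ∝ (L/R²)^(1/4), so
T_J/T_N = (0.248 / 1.12²)^(1/4) = (0.1977)^(1/4) = 0.6668.

0.667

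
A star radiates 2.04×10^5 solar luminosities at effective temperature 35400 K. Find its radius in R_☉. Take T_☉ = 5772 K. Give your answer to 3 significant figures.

R/R_☉ = √(L/L_☉) / (T/T_☉)² = √(2.04×10^5) / (6.133)²
       = 451.7 / 37.61 = 12.01.

12.0 R_☉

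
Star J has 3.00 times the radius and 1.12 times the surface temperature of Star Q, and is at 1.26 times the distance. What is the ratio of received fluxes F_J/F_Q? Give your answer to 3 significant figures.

8.92

L_J/L_Q = (R_J/R_Q)²(T_J/T_Q)⁴ = (3.00)² × (1.12)⁴ = 14.16.
F_J/F_Q = (L_J/L_Q)/(d_J/d_Q)² = 14.16 / (1.26)² = 8.920.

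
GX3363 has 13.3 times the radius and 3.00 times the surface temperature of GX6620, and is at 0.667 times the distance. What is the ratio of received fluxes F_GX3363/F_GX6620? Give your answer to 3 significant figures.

L_GX3363/L_GX6620 = (R_GX3363/R_GX6620)²(T_GX3363/T_GX6620)⁴ = (13.3)² × (3.00)⁴ = 1.433×10^4.
F_GX3363/F_GX6620 = (L_GX3363/L_GX6620)/(d_GX3363/d_GX6620)² = 1.433×10^4 / (0.667)² = 3.221×10^4.

3.22×10^4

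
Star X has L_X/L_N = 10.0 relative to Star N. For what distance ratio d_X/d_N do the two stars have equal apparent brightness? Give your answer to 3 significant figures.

Equal flux requires L_X/d_X² = L_N/d_N², so d_X/d_N = √(L_X/L_N)
= √(10.0) = 3.162.

3.16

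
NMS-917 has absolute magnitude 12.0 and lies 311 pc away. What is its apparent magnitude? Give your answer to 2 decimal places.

19.46

m = M + 5 log₁₀(d/10 pc) = 12.0 + 5 log₁₀(311/10)
  = 12.0 + 5 × 1.493 = 12.0 + 7.46 = 19.46.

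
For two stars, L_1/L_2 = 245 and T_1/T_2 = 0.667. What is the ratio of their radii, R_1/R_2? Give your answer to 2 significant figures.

L ∝ R²T⁴ gives R ∝ √L / T², so
R_1/R_2 = √(245) / (0.667)² = 15.65 / 0.4449 = 35.18.

35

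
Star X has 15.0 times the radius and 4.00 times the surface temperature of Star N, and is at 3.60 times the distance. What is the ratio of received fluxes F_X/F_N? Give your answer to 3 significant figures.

L_X/L_N = (R_X/R_N)²(T_X/T_N)⁴ = (15.0)² × (4.00)⁴ = 5.760×10^4.
F_X/F_N = (L_X/L_N)/(d_X/d_N)² = 5.760×10^4 / (3.60)² = 4444.

4.44×10^3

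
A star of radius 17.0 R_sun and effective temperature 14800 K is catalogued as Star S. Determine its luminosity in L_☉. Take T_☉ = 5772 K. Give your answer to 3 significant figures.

1.25×10^4 L_☉

L/L_☉ = (R/R_☉)² (T/T_☉)⁴ = (17.0)² × (14800/5772)⁴
       = 289.0 × (2.564)⁴ = 289.0 × 43.23 = 1.249×10^4.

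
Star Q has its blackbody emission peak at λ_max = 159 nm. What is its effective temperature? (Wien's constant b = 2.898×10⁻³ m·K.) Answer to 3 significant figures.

1.82×10^4 K

T = b/λ_max = 2.898×10⁻³ / (159×10⁻⁹) = 1.823×10^4 K.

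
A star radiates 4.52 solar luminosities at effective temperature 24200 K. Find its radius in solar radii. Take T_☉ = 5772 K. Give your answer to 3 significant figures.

R/R_☉ = √(L/L_☉) / (T/T_☉)² = √(4.52) / (4.193)²
       = 2.126 / 17.58 = 0.1209.

0.121 solar radii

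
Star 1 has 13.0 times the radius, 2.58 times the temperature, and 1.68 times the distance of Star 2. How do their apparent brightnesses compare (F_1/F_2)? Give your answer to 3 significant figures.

2.65×10^3

L_1/L_2 = (R_1/R_2)²(T_1/T_2)⁴ = (13.0)² × (2.58)⁴ = 7488.
F_1/F_2 = (L_1/L_2)/(d_1/d_2)² = 7488 / (1.68)² = 2653.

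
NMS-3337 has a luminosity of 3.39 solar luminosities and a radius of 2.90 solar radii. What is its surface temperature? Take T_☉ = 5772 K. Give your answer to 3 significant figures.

T/T_☉ = (L/L_☉)^(1/4) / (R/R_☉)^(1/2)
T = 5772 × (3.39)^(1/4) / √(2.90) = 5772 × 1.357 / 1.703 = 4599 K.

4.60×10^3 K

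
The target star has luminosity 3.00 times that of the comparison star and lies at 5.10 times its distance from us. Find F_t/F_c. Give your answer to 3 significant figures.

F = L/(4πd²), so F_t/F_c = (L_t/L_c) / (d_t/d_c)²
= 3.00 / (5.10)² = 3.00 / 26.01 = 0.1153.

0.115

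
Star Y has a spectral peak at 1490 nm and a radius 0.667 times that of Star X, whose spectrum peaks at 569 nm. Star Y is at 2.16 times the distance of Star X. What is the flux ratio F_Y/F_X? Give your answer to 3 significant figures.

Wien's law: T_Y/T_X = λ_X/λ_Y = 569/1490 = 0.3819.
L_Y/L_X = (R_Y/R_X)²(T_Y/T_X)⁴ = (0.667)²(0.3819)⁴ = 0.009461.
F_Y/F_X = (L_Y/L_X)/(d_Y/d_X)² = 0.009461/(2.16)² = 0.002028.

0.00203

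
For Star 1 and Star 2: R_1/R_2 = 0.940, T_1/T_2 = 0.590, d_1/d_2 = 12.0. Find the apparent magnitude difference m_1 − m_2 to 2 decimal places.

7.82

L_1/L_2 = (0.940)²(0.590)⁴ = 0.1071.
F_1/F_2 = (L_1/L_2)/(d_1/d_2)² = 0.1071/144.0 = 7.435×10^-4.
m_1 − m_2 = −2.5 log₁₀(7.435×10^-4) = 7.82.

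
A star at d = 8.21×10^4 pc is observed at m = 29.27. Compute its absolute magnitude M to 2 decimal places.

M = m − 5 log₁₀(d/10 pc) = 29.27 − 5 log₁₀(8.21×10^4/10)
  = 29.27 − 5 × 3.914 = 29.27 − 19.57 = 9.70.

9.70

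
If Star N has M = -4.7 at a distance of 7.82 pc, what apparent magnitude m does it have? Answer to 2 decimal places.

m = M + 5 log₁₀(d/10 pc) = -4.7 + 5 log₁₀(7.82/10)
  = -4.7 + 5 × -0.107 = -4.7 + -0.53 = -5.23.

-5.23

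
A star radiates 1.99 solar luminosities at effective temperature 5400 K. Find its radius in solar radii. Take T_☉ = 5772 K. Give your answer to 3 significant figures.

R/R_☉ = √(L/L_☉) / (T/T_☉)² = √(1.99) / (0.9356)²
       = 1.411 / 0.8753 = 1.612.

1.61 solar radii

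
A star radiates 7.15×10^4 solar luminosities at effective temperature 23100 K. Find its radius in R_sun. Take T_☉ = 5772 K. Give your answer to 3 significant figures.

16.7 R_sun

R/R_☉ = √(L/L_☉) / (T/T_☉)² = √(7.15×10^4) / (4.002)²
       = 267.4 / 16.02 = 16.69.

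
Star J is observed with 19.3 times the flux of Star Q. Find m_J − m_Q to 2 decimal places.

m_J − m_Q = −2.5 log₁₀(F_J/F_Q) = −2.5 log₁₀(19.3) = −2.5 × (1.286) = -3.214.

-3.21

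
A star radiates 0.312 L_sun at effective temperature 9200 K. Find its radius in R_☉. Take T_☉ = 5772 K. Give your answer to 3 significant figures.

0.220 R_☉

R/R_☉ = √(L/L_☉) / (T/T_☉)² = √(0.312) / (1.594)²
       = 0.5586 / 2.541 = 0.2199.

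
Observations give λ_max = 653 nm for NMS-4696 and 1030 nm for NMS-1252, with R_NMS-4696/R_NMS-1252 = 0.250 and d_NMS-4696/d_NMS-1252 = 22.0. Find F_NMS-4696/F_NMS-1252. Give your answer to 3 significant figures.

Wien's law: T_NMS-4696/T_NMS-1252 = λ_NMS-1252/λ_NMS-4696 = 1030/653 = 1.577.
L_NMS-4696/L_NMS-1252 = (R_NMS-4696/R_NMS-1252)²(T_NMS-4696/T_NMS-1252)⁴ = (0.250)²(1.577)⁴ = 0.3869.
F_NMS-4696/F_NMS-1252 = (L_NMS-4696/L_NMS-1252)/(d_NMS-4696/d_NMS-1252)² = 0.3869/(22.0)² = 7.993×10^-4.

7.99×10^-4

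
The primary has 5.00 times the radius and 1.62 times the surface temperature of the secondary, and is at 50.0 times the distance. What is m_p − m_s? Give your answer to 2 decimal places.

L_p/L_s = (5.00)²(1.62)⁴ = 172.2.
F_p/F_s = (L_p/L_s)/(d_p/d_s)² = 172.2/2500 = 0.06887.
m_p − m_s = −2.5 log₁₀(0.06887) = 2.90.

2.90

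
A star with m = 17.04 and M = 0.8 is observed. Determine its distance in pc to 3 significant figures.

1.77×10^4 pc

m − M = 5 log₁₀(d/10 pc)
17.04 − (0.8) = 16.24 = 5 log₁₀(d/10)
d = 10 × 10^(16.24/5) = 10 × 10^3.248 = 1.770×10^4 pc.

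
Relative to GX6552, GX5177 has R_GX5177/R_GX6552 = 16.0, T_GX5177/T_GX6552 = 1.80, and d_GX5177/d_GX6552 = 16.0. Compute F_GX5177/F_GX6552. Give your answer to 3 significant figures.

L_GX5177/L_GX6552 = (R_GX5177/R_GX6552)²(T_GX5177/T_GX6552)⁴ = (16.0)² × (1.80)⁴ = 2687.
F_GX5177/F_GX6552 = (L_GX5177/L_GX6552)/(d_GX5177/d_GX6552)² = 2687 / (16.0)² = 10.50.

10.5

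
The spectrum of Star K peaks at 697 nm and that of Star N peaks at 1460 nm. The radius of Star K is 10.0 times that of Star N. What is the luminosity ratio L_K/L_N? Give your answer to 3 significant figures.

Wien's law gives T ∝ 1/λ_max, so T_K/T_N = λ_N/λ_K = 1460/697 = 2.095.
Then L ∝ R²T⁴ gives L_K/L_N = (10.0)² × (2.095)⁴ = 100.0 × 19.25 = 1925.

1.93×10^3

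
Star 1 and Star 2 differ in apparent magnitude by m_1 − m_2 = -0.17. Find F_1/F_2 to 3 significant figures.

1.17

F_1/F_2 = 10^(−(m_1 − m_2)/2.5) = 10^(0.17/2.5) = 10^0.068 = 1.169.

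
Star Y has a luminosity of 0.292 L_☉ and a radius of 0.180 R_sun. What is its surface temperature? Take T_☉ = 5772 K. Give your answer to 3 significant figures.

1.00×10^4 K

T/T_☉ = (L/L_☉)^(1/4) / (R/R_☉)^(1/2)
T = 5772 × (0.292)^(1/4) / √(0.180) = 5772 × 0.7351 / 0.4243 = 1.000×10^4 K.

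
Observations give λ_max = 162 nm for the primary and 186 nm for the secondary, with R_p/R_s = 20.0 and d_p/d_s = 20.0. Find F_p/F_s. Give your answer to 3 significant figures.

Wien's law: T_p/T_s = λ_s/λ_p = 186/162 = 1.148.
L_p/L_s = (R_p/R_s)²(T_p/T_s)⁴ = (20.0)²(1.148)⁴ = 695.1.
F_p/F_s = (L_p/L_s)/(d_p/d_s)² = 695.1/(20.0)² = 1.738.

1.74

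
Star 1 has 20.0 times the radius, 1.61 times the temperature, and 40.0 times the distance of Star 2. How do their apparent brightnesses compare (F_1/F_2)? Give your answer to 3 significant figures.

L_1/L_2 = (R_1/R_2)²(T_1/T_2)⁴ = (20.0)² × (1.61)⁴ = 2688.
F_1/F_2 = (L_1/L_2)/(d_1/d_2)² = 2688 / (40.0)² = 1.680.

1.68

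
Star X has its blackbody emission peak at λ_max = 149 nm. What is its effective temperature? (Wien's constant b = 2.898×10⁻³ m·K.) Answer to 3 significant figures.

1.94×10^4 K

T = b/λ_max = 2.898×10⁻³ / (149×10⁻⁹) = 1.945×10^4 K.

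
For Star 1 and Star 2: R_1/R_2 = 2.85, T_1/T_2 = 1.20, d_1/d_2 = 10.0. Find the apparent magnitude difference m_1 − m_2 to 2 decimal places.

1.93

L_1/L_2 = (2.85)²(1.20)⁴ = 16.84.
F_1/F_2 = (L_1/L_2)/(d_1/d_2)² = 16.84/100.0 = 0.1684.
m_1 − m_2 = −2.5 log₁₀(0.1684) = 1.93.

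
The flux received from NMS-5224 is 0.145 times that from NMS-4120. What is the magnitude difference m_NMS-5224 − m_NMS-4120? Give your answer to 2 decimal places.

2.10

m_NMS-5224 − m_NMS-4120 = −2.5 log₁₀(F_NMS-5224/F_NMS-4120) = −2.5 log₁₀(0.145) = −2.5 × (-0.839) = 2.097.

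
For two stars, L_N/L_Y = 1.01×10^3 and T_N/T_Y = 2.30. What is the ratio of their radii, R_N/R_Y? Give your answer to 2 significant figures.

L ∝ R²T⁴ gives R ∝ √L / T², so
R_N/R_Y = √(1.01×10^3) / (2.30)² = 31.78 / 5.290 = 6.008.

6.0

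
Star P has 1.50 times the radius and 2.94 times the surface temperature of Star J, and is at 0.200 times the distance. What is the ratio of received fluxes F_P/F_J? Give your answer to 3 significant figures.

L_P/L_J = (R_P/R_J)²(T_P/T_J)⁴ = (1.50)² × (2.94)⁴ = 168.1.
F_P/F_J = (L_P/L_J)/(d_P/d_J)² = 168.1 / (0.200)² = 4203.

4.20×10^3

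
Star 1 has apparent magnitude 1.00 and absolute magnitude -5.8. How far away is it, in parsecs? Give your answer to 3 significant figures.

m − M = 5 log₁₀(d/10 pc)
1.00 − (-5.8) = 6.80 = 5 log₁₀(d/10)
d = 10 × 10^(6.80/5) = 10 × 10^1.360 = 229.1 pc.

229 pc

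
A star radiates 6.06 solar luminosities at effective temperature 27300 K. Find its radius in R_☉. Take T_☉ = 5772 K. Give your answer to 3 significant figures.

R/R_☉ = √(L/L_☉) / (T/T_☉)² = √(6.06) / (4.730)²
       = 2.462 / 22.37 = 0.1100.

0.110 R_☉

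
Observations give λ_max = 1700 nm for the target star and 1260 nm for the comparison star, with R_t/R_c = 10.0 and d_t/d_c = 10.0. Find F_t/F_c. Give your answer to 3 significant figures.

Wien's law: T_t/T_c = λ_c/λ_t = 1260/1700 = 0.7412.
L_t/L_c = (R_t/R_c)²(T_t/T_c)⁴ = (10.0)²(0.7412)⁴ = 30.18.
F_t/F_c = (L_t/L_c)/(d_t/d_c)² = 30.18/(10.0)² = 0.3018.

0.302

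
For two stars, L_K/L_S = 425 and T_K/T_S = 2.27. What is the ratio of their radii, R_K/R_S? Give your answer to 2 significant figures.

L ∝ R²T⁴ gives R ∝ √L / T², so
R_K/R_S = √(425) / (2.27)² = 20.62 / 5.153 = 4.001.

4.0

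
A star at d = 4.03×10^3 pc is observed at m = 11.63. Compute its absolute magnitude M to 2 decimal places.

M = m − 5 log₁₀(d/10 pc) = 11.63 − 5 log₁₀(4.03×10^3/10)
  = 11.63 − 5 × 2.605 = 11.63 − 13.03 = -1.40.

-1.40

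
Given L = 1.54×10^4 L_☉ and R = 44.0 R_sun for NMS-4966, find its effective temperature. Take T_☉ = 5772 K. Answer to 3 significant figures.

T/T_☉ = (L/L_☉)^(1/4) / (R/R_☉)^(1/2)
T = 5772 × (1.54×10^4)^(1/4) / √(44.0) = 5772 × 11.14 / 6.633 = 9693 K.

9.69×10^3 K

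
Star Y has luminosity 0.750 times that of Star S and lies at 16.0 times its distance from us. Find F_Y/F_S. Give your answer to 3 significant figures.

0.00293

F = L/(4πd²), so F_Y/F_S = (L_Y/L_S) / (d_Y/d_S)²
= 0.750 / (16.0)² = 0.750 / 256.0 = 0.002930.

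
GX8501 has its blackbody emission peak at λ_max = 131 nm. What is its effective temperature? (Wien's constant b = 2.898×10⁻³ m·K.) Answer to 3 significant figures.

2.21×10^4 K

T = b/λ_max = 2.898×10⁻³ / (131×10⁻⁹) = 2.212×10^4 K.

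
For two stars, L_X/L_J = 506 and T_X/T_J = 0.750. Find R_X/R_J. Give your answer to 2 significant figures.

40

L ∝ R²T⁴ gives R ∝ √L / T², so
R_X/R_J = √(506) / (0.750)² = 22.49 / 0.5625 = 39.99.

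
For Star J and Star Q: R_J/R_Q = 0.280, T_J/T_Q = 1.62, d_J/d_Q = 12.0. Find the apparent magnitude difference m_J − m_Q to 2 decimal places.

L_J/L_Q = (0.280)²(1.62)⁴ = 0.5400.
F_J/F_Q = (L_J/L_Q)/(d_J/d_Q)² = 0.5400/144.0 = 0.003750.
m_J − m_Q = −2.5 log₁₀(0.003750) = 6.06.

6.06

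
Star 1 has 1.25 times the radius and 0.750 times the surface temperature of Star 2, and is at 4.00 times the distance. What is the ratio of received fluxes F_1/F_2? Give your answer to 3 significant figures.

L_1/L_2 = (R_1/R_2)²(T_1/T_2)⁴ = (1.25)² × (0.750)⁴ = 0.4944.
F_1/F_2 = (L_1/L_2)/(d_1/d_2)² = 0.4944 / (4.00)² = 0.03090.

0.0309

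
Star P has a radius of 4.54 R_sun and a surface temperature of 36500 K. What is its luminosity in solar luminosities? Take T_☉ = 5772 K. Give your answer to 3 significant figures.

L/L_☉ = (R/R_☉)² (T/T_☉)⁴ = (4.54)² × (36500/5772)⁴
       = 20.61 × (6.324)⁴ = 20.61 × 1599 = 3.296×10^4.

3.30×10^4 solar luminosities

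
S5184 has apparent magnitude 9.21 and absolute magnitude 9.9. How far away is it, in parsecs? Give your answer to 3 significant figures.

7.28 pc

m − M = 5 log₁₀(d/10 pc)
9.21 − (9.9) = -0.69 = 5 log₁₀(d/10)
d = 10 × 10^(-0.69/5) = 10 × 10^-0.138 = 7.278 pc.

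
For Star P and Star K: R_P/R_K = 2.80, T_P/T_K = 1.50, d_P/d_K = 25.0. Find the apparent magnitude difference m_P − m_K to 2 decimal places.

L_P/L_K = (2.80)²(1.50)⁴ = 39.69.
F_P/F_K = (L_P/L_K)/(d_P/d_K)² = 39.69/625.0 = 0.06350.
m_P − m_K = −2.5 log₁₀(0.06350) = 2.99.

2.99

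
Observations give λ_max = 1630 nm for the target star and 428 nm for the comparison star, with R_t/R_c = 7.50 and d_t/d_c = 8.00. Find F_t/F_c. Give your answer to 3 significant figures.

0.00418

Wien's law: T_t/T_c = λ_c/λ_t = 428/1630 = 0.2626.
L_t/L_c = (R_t/R_c)²(T_t/T_c)⁴ = (7.50)²(0.2626)⁴ = 0.2674.
F_t/F_c = (L_t/L_c)/(d_t/d_c)² = 0.2674/(8.00)² = 0.004178.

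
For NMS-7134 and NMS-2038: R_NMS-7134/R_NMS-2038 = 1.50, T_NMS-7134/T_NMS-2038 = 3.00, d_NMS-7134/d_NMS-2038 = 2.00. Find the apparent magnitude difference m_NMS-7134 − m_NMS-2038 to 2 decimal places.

L_NMS-7134/L_NMS-2038 = (1.50)²(3.00)⁴ = 182.2.
F_NMS-7134/F_NMS-2038 = (L_NMS-7134/L_NMS-2038)/(d_NMS-7134/d_NMS-2038)² = 182.2/4.000 = 45.56.
m_NMS-7134 − m_NMS-2038 = −2.5 log₁₀(45.56) = -4.15.

-4.15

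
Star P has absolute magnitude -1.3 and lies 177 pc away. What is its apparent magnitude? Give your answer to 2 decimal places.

4.94

m = M + 5 log₁₀(d/10 pc) = -1.3 + 5 log₁₀(177/10)
  = -1.3 + 5 × 1.248 = -1.3 + 6.24 = 4.94.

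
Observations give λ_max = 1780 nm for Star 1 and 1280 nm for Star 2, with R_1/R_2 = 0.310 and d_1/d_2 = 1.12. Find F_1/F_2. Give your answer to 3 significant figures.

0.0205

Wien's law: T_1/T_2 = λ_2/λ_1 = 1280/1780 = 0.7191.
L_1/L_2 = (R_1/R_2)²(T_1/T_2)⁴ = (0.310)²(0.7191)⁴ = 0.02570.
F_1/F_2 = (L_1/L_2)/(d_1/d_2)² = 0.02570/(1.12)² = 0.02049.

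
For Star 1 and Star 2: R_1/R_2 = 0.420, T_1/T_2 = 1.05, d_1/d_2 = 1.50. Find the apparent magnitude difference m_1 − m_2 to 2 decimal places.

2.55

L_1/L_2 = (0.420)²(1.05)⁴ = 0.2144.
F_1/F_2 = (L_1/L_2)/(d_1/d_2)² = 0.2144/2.250 = 0.09530.
m_1 − m_2 = −2.5 log₁₀(0.09530) = 2.55.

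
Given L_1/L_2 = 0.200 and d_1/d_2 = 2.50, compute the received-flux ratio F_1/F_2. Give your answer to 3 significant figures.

F = L/(4πd²), so F_1/F_2 = (L_1/L_2) / (d_1/d_2)²
= 0.200 / (2.50)² = 0.200 / 6.250 = 0.03200.

0.0320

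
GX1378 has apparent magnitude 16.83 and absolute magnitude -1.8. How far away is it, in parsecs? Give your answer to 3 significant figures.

5.32×10^4 pc

m − M = 5 log₁₀(d/10 pc)
16.83 − (-1.8) = 18.63 = 5 log₁₀(d/10)
d = 10 × 10^(18.63/5) = 10 × 10^3.726 = 5.321×10^4 pc.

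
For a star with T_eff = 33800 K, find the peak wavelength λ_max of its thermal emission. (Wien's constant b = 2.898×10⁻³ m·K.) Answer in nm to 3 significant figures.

85.7 nm

λ_max = b/T = 2.898×10⁻³ / 33800 = 8.57×10^-8 m = 85.74 nm.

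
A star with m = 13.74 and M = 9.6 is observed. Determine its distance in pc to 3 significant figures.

67.3 pc

m − M = 5 log₁₀(d/10 pc)
13.74 − (9.6) = 4.14 = 5 log₁₀(d/10)
d = 10 × 10^(4.14/5) = 10 × 10^0.828 = 67.30 pc.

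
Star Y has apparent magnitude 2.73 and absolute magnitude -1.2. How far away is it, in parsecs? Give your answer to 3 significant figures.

61.1 pc

m − M = 5 log₁₀(d/10 pc)
2.73 − (-1.2) = 3.93 = 5 log₁₀(d/10)
d = 10 × 10^(3.93/5) = 10 × 10^0.786 = 61.09 pc.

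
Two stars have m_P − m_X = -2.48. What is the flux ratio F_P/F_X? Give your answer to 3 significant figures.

9.82

F_P/F_X = 10^(−(m_P − m_X)/2.5) = 10^(2.48/2.5) = 10^0.992 = 9.817.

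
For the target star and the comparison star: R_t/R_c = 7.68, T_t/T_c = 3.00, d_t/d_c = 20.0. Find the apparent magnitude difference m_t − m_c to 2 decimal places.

L_t/L_c = (7.68)²(3.00)⁴ = 4778.
F_t/F_c = (L_t/L_c)/(d_t/d_c)² = 4778/400.0 = 11.94.
m_t − m_c = −2.5 log₁₀(11.94) = -2.69.

-2.69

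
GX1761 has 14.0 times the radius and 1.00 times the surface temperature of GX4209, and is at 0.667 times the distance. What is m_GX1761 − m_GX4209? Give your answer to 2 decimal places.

-6.61

L_GX1761/L_GX4209 = (14.0)²(1.00)⁴ = 196.0.
F_GX1761/F_GX4209 = (L_GX1761/L_GX4209)/(d_GX1761/d_GX4209)² = 196.0/0.4449 = 440.6.
m_GX1761 − m_GX4209 = −2.5 log₁₀(440.6) = -6.61.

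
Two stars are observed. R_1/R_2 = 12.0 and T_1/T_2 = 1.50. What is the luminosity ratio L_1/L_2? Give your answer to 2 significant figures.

7.3×10^2

From the Stefan–Boltzmann law, L ∝ R²T⁴, so
L_1/L_2 = (R_1/R_2)² (T_1/T_2)⁴ = (12.0)² × (1.50)⁴ = 144.0 × 5.062 = 729.0.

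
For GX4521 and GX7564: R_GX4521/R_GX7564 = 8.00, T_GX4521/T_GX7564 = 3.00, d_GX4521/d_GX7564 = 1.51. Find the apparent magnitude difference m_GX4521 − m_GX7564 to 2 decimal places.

-8.39

L_GX4521/L_GX7564 = (8.00)²(3.00)⁴ = 5184.
F_GX4521/F_GX7564 = (L_GX4521/L_GX7564)/(d_GX4521/d_GX7564)² = 5184/2.280 = 2274.
m_GX4521 − m_GX7564 = −2.5 log₁₀(2274) = -8.39.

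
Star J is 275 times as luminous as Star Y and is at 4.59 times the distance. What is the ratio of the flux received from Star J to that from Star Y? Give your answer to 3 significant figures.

F = L/(4πd²), so F_J/F_Y = (L_J/L_Y) / (d_J/d_Y)²
= 275 / (4.59)² = 275 / 21.07 = 13.05.

13.1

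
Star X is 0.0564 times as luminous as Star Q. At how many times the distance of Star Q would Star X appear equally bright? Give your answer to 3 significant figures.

0.237

Equal flux requires L_X/d_X² = L_Q/d_Q², so d_X/d_Q = √(L_X/L_Q)
= √(0.0564) = 0.2375.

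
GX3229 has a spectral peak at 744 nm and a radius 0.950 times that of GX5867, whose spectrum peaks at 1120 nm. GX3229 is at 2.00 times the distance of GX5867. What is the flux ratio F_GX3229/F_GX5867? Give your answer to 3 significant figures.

1.16

Wien's law: T_GX3229/T_GX5867 = λ_GX5867/λ_GX3229 = 1120/744 = 1.505.
L_GX3229/L_GX5867 = (R_GX3229/R_GX5867)²(T_GX3229/T_GX5867)⁴ = (0.950)²(1.505)⁴ = 4.635.
F_GX3229/F_GX5867 = (L_GX3229/L_GX5867)/(d_GX3229/d_GX5867)² = 4.635/(2.00)² = 1.159.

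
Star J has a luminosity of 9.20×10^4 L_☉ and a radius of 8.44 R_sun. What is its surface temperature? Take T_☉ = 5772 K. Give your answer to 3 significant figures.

3.46×10^4 K

T/T_☉ = (L/L_☉)^(1/4) / (R/R_☉)^(1/2)
T = 5772 × (9.20×10^4)^(1/4) / √(8.44) = 5772 × 17.42 / 2.905 = 3.460×10^4 K.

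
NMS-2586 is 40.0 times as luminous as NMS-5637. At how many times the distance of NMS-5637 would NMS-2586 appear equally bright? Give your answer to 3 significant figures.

6.32

Equal flux requires L_NMS-2586/d_NMS-2586² = L_NMS-5637/d_NMS-5637², so d_NMS-2586/d_NMS-5637 = √(L_NMS-2586/L_NMS-5637)
= √(40.0) = 6.325.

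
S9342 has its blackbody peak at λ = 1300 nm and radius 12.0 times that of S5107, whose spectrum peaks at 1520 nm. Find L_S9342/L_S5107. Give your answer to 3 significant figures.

269

Wien's law gives T ∝ 1/λ_max, so T_S9342/T_S5107 = λ_S5107/λ_S9342 = 1520/1300 = 1.169.
Then L ∝ R²T⁴ gives L_S9342/L_S5107 = (12.0)² × (1.169)⁴ = 144.0 × 1.869 = 269.1.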